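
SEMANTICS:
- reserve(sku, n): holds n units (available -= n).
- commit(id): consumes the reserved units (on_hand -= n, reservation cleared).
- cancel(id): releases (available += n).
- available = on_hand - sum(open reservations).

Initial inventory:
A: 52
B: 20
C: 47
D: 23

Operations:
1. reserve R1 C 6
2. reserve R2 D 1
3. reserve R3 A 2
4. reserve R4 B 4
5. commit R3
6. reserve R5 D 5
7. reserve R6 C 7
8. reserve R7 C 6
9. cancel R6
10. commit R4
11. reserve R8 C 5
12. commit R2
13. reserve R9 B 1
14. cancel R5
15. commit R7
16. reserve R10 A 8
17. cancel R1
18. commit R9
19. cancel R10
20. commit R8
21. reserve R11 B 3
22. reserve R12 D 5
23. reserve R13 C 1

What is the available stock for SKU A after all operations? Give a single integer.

Answer: 50

Derivation:
Step 1: reserve R1 C 6 -> on_hand[A=52 B=20 C=47 D=23] avail[A=52 B=20 C=41 D=23] open={R1}
Step 2: reserve R2 D 1 -> on_hand[A=52 B=20 C=47 D=23] avail[A=52 B=20 C=41 D=22] open={R1,R2}
Step 3: reserve R3 A 2 -> on_hand[A=52 B=20 C=47 D=23] avail[A=50 B=20 C=41 D=22] open={R1,R2,R3}
Step 4: reserve R4 B 4 -> on_hand[A=52 B=20 C=47 D=23] avail[A=50 B=16 C=41 D=22] open={R1,R2,R3,R4}
Step 5: commit R3 -> on_hand[A=50 B=20 C=47 D=23] avail[A=50 B=16 C=41 D=22] open={R1,R2,R4}
Step 6: reserve R5 D 5 -> on_hand[A=50 B=20 C=47 D=23] avail[A=50 B=16 C=41 D=17] open={R1,R2,R4,R5}
Step 7: reserve R6 C 7 -> on_hand[A=50 B=20 C=47 D=23] avail[A=50 B=16 C=34 D=17] open={R1,R2,R4,R5,R6}
Step 8: reserve R7 C 6 -> on_hand[A=50 B=20 C=47 D=23] avail[A=50 B=16 C=28 D=17] open={R1,R2,R4,R5,R6,R7}
Step 9: cancel R6 -> on_hand[A=50 B=20 C=47 D=23] avail[A=50 B=16 C=35 D=17] open={R1,R2,R4,R5,R7}
Step 10: commit R4 -> on_hand[A=50 B=16 C=47 D=23] avail[A=50 B=16 C=35 D=17] open={R1,R2,R5,R7}
Step 11: reserve R8 C 5 -> on_hand[A=50 B=16 C=47 D=23] avail[A=50 B=16 C=30 D=17] open={R1,R2,R5,R7,R8}
Step 12: commit R2 -> on_hand[A=50 B=16 C=47 D=22] avail[A=50 B=16 C=30 D=17] open={R1,R5,R7,R8}
Step 13: reserve R9 B 1 -> on_hand[A=50 B=16 C=47 D=22] avail[A=50 B=15 C=30 D=17] open={R1,R5,R7,R8,R9}
Step 14: cancel R5 -> on_hand[A=50 B=16 C=47 D=22] avail[A=50 B=15 C=30 D=22] open={R1,R7,R8,R9}
Step 15: commit R7 -> on_hand[A=50 B=16 C=41 D=22] avail[A=50 B=15 C=30 D=22] open={R1,R8,R9}
Step 16: reserve R10 A 8 -> on_hand[A=50 B=16 C=41 D=22] avail[A=42 B=15 C=30 D=22] open={R1,R10,R8,R9}
Step 17: cancel R1 -> on_hand[A=50 B=16 C=41 D=22] avail[A=42 B=15 C=36 D=22] open={R10,R8,R9}
Step 18: commit R9 -> on_hand[A=50 B=15 C=41 D=22] avail[A=42 B=15 C=36 D=22] open={R10,R8}
Step 19: cancel R10 -> on_hand[A=50 B=15 C=41 D=22] avail[A=50 B=15 C=36 D=22] open={R8}
Step 20: commit R8 -> on_hand[A=50 B=15 C=36 D=22] avail[A=50 B=15 C=36 D=22] open={}
Step 21: reserve R11 B 3 -> on_hand[A=50 B=15 C=36 D=22] avail[A=50 B=12 C=36 D=22] open={R11}
Step 22: reserve R12 D 5 -> on_hand[A=50 B=15 C=36 D=22] avail[A=50 B=12 C=36 D=17] open={R11,R12}
Step 23: reserve R13 C 1 -> on_hand[A=50 B=15 C=36 D=22] avail[A=50 B=12 C=35 D=17] open={R11,R12,R13}
Final available[A] = 50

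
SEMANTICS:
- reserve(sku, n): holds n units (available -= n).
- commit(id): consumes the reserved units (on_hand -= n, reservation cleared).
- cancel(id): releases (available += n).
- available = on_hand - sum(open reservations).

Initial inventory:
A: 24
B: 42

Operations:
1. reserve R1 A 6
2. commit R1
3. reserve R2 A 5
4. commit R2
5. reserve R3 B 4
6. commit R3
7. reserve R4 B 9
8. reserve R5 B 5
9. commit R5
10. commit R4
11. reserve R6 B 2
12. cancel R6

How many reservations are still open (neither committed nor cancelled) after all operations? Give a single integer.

Answer: 0

Derivation:
Step 1: reserve R1 A 6 -> on_hand[A=24 B=42] avail[A=18 B=42] open={R1}
Step 2: commit R1 -> on_hand[A=18 B=42] avail[A=18 B=42] open={}
Step 3: reserve R2 A 5 -> on_hand[A=18 B=42] avail[A=13 B=42] open={R2}
Step 4: commit R2 -> on_hand[A=13 B=42] avail[A=13 B=42] open={}
Step 5: reserve R3 B 4 -> on_hand[A=13 B=42] avail[A=13 B=38] open={R3}
Step 6: commit R3 -> on_hand[A=13 B=38] avail[A=13 B=38] open={}
Step 7: reserve R4 B 9 -> on_hand[A=13 B=38] avail[A=13 B=29] open={R4}
Step 8: reserve R5 B 5 -> on_hand[A=13 B=38] avail[A=13 B=24] open={R4,R5}
Step 9: commit R5 -> on_hand[A=13 B=33] avail[A=13 B=24] open={R4}
Step 10: commit R4 -> on_hand[A=13 B=24] avail[A=13 B=24] open={}
Step 11: reserve R6 B 2 -> on_hand[A=13 B=24] avail[A=13 B=22] open={R6}
Step 12: cancel R6 -> on_hand[A=13 B=24] avail[A=13 B=24] open={}
Open reservations: [] -> 0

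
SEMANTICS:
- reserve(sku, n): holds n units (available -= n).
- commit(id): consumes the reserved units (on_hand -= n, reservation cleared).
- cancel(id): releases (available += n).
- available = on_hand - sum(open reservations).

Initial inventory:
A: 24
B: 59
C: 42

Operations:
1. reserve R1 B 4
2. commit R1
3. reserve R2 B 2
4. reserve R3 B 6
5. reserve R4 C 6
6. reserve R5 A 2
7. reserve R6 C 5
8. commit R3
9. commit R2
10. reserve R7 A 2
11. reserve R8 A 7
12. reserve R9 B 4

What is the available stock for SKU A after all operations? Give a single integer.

Step 1: reserve R1 B 4 -> on_hand[A=24 B=59 C=42] avail[A=24 B=55 C=42] open={R1}
Step 2: commit R1 -> on_hand[A=24 B=55 C=42] avail[A=24 B=55 C=42] open={}
Step 3: reserve R2 B 2 -> on_hand[A=24 B=55 C=42] avail[A=24 B=53 C=42] open={R2}
Step 4: reserve R3 B 6 -> on_hand[A=24 B=55 C=42] avail[A=24 B=47 C=42] open={R2,R3}
Step 5: reserve R4 C 6 -> on_hand[A=24 B=55 C=42] avail[A=24 B=47 C=36] open={R2,R3,R4}
Step 6: reserve R5 A 2 -> on_hand[A=24 B=55 C=42] avail[A=22 B=47 C=36] open={R2,R3,R4,R5}
Step 7: reserve R6 C 5 -> on_hand[A=24 B=55 C=42] avail[A=22 B=47 C=31] open={R2,R3,R4,R5,R6}
Step 8: commit R3 -> on_hand[A=24 B=49 C=42] avail[A=22 B=47 C=31] open={R2,R4,R5,R6}
Step 9: commit R2 -> on_hand[A=24 B=47 C=42] avail[A=22 B=47 C=31] open={R4,R5,R6}
Step 10: reserve R7 A 2 -> on_hand[A=24 B=47 C=42] avail[A=20 B=47 C=31] open={R4,R5,R6,R7}
Step 11: reserve R8 A 7 -> on_hand[A=24 B=47 C=42] avail[A=13 B=47 C=31] open={R4,R5,R6,R7,R8}
Step 12: reserve R9 B 4 -> on_hand[A=24 B=47 C=42] avail[A=13 B=43 C=31] open={R4,R5,R6,R7,R8,R9}
Final available[A] = 13

Answer: 13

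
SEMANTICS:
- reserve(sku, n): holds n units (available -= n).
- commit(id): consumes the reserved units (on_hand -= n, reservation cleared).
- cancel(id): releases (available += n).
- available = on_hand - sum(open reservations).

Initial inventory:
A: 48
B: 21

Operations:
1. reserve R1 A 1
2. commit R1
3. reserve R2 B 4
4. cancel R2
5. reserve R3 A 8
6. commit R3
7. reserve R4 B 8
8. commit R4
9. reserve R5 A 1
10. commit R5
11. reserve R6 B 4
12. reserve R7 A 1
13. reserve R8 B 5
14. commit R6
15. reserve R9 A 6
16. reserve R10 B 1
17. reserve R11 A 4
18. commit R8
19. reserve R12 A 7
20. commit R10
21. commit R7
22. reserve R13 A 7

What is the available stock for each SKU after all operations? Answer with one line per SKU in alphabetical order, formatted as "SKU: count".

Step 1: reserve R1 A 1 -> on_hand[A=48 B=21] avail[A=47 B=21] open={R1}
Step 2: commit R1 -> on_hand[A=47 B=21] avail[A=47 B=21] open={}
Step 3: reserve R2 B 4 -> on_hand[A=47 B=21] avail[A=47 B=17] open={R2}
Step 4: cancel R2 -> on_hand[A=47 B=21] avail[A=47 B=21] open={}
Step 5: reserve R3 A 8 -> on_hand[A=47 B=21] avail[A=39 B=21] open={R3}
Step 6: commit R3 -> on_hand[A=39 B=21] avail[A=39 B=21] open={}
Step 7: reserve R4 B 8 -> on_hand[A=39 B=21] avail[A=39 B=13] open={R4}
Step 8: commit R4 -> on_hand[A=39 B=13] avail[A=39 B=13] open={}
Step 9: reserve R5 A 1 -> on_hand[A=39 B=13] avail[A=38 B=13] open={R5}
Step 10: commit R5 -> on_hand[A=38 B=13] avail[A=38 B=13] open={}
Step 11: reserve R6 B 4 -> on_hand[A=38 B=13] avail[A=38 B=9] open={R6}
Step 12: reserve R7 A 1 -> on_hand[A=38 B=13] avail[A=37 B=9] open={R6,R7}
Step 13: reserve R8 B 5 -> on_hand[A=38 B=13] avail[A=37 B=4] open={R6,R7,R8}
Step 14: commit R6 -> on_hand[A=38 B=9] avail[A=37 B=4] open={R7,R8}
Step 15: reserve R9 A 6 -> on_hand[A=38 B=9] avail[A=31 B=4] open={R7,R8,R9}
Step 16: reserve R10 B 1 -> on_hand[A=38 B=9] avail[A=31 B=3] open={R10,R7,R8,R9}
Step 17: reserve R11 A 4 -> on_hand[A=38 B=9] avail[A=27 B=3] open={R10,R11,R7,R8,R9}
Step 18: commit R8 -> on_hand[A=38 B=4] avail[A=27 B=3] open={R10,R11,R7,R9}
Step 19: reserve R12 A 7 -> on_hand[A=38 B=4] avail[A=20 B=3] open={R10,R11,R12,R7,R9}
Step 20: commit R10 -> on_hand[A=38 B=3] avail[A=20 B=3] open={R11,R12,R7,R9}
Step 21: commit R7 -> on_hand[A=37 B=3] avail[A=20 B=3] open={R11,R12,R9}
Step 22: reserve R13 A 7 -> on_hand[A=37 B=3] avail[A=13 B=3] open={R11,R12,R13,R9}

Answer: A: 13
B: 3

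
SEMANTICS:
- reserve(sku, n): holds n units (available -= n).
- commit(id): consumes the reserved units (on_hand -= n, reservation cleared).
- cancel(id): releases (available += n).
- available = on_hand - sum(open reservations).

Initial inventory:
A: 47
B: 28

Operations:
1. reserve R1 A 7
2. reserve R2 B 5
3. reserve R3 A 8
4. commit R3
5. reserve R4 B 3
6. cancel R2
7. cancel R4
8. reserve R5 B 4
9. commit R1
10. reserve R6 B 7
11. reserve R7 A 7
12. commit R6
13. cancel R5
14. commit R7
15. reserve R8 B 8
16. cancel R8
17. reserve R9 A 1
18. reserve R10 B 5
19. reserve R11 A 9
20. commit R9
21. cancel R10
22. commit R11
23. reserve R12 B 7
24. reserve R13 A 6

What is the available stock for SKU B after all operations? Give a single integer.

Step 1: reserve R1 A 7 -> on_hand[A=47 B=28] avail[A=40 B=28] open={R1}
Step 2: reserve R2 B 5 -> on_hand[A=47 B=28] avail[A=40 B=23] open={R1,R2}
Step 3: reserve R3 A 8 -> on_hand[A=47 B=28] avail[A=32 B=23] open={R1,R2,R3}
Step 4: commit R3 -> on_hand[A=39 B=28] avail[A=32 B=23] open={R1,R2}
Step 5: reserve R4 B 3 -> on_hand[A=39 B=28] avail[A=32 B=20] open={R1,R2,R4}
Step 6: cancel R2 -> on_hand[A=39 B=28] avail[A=32 B=25] open={R1,R4}
Step 7: cancel R4 -> on_hand[A=39 B=28] avail[A=32 B=28] open={R1}
Step 8: reserve R5 B 4 -> on_hand[A=39 B=28] avail[A=32 B=24] open={R1,R5}
Step 9: commit R1 -> on_hand[A=32 B=28] avail[A=32 B=24] open={R5}
Step 10: reserve R6 B 7 -> on_hand[A=32 B=28] avail[A=32 B=17] open={R5,R6}
Step 11: reserve R7 A 7 -> on_hand[A=32 B=28] avail[A=25 B=17] open={R5,R6,R7}
Step 12: commit R6 -> on_hand[A=32 B=21] avail[A=25 B=17] open={R5,R7}
Step 13: cancel R5 -> on_hand[A=32 B=21] avail[A=25 B=21] open={R7}
Step 14: commit R7 -> on_hand[A=25 B=21] avail[A=25 B=21] open={}
Step 15: reserve R8 B 8 -> on_hand[A=25 B=21] avail[A=25 B=13] open={R8}
Step 16: cancel R8 -> on_hand[A=25 B=21] avail[A=25 B=21] open={}
Step 17: reserve R9 A 1 -> on_hand[A=25 B=21] avail[A=24 B=21] open={R9}
Step 18: reserve R10 B 5 -> on_hand[A=25 B=21] avail[A=24 B=16] open={R10,R9}
Step 19: reserve R11 A 9 -> on_hand[A=25 B=21] avail[A=15 B=16] open={R10,R11,R9}
Step 20: commit R9 -> on_hand[A=24 B=21] avail[A=15 B=16] open={R10,R11}
Step 21: cancel R10 -> on_hand[A=24 B=21] avail[A=15 B=21] open={R11}
Step 22: commit R11 -> on_hand[A=15 B=21] avail[A=15 B=21] open={}
Step 23: reserve R12 B 7 -> on_hand[A=15 B=21] avail[A=15 B=14] open={R12}
Step 24: reserve R13 A 6 -> on_hand[A=15 B=21] avail[A=9 B=14] open={R12,R13}
Final available[B] = 14

Answer: 14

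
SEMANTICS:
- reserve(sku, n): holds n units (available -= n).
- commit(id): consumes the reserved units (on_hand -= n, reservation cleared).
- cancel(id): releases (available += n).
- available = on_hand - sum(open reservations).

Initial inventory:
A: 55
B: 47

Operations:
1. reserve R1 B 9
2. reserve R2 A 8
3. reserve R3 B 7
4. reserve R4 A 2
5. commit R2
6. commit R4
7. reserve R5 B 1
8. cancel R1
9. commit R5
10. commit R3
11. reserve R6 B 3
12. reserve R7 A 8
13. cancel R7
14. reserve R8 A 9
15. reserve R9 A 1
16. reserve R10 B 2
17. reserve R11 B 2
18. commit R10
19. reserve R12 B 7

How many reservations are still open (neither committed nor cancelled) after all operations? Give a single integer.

Step 1: reserve R1 B 9 -> on_hand[A=55 B=47] avail[A=55 B=38] open={R1}
Step 2: reserve R2 A 8 -> on_hand[A=55 B=47] avail[A=47 B=38] open={R1,R2}
Step 3: reserve R3 B 7 -> on_hand[A=55 B=47] avail[A=47 B=31] open={R1,R2,R3}
Step 4: reserve R4 A 2 -> on_hand[A=55 B=47] avail[A=45 B=31] open={R1,R2,R3,R4}
Step 5: commit R2 -> on_hand[A=47 B=47] avail[A=45 B=31] open={R1,R3,R4}
Step 6: commit R4 -> on_hand[A=45 B=47] avail[A=45 B=31] open={R1,R3}
Step 7: reserve R5 B 1 -> on_hand[A=45 B=47] avail[A=45 B=30] open={R1,R3,R5}
Step 8: cancel R1 -> on_hand[A=45 B=47] avail[A=45 B=39] open={R3,R5}
Step 9: commit R5 -> on_hand[A=45 B=46] avail[A=45 B=39] open={R3}
Step 10: commit R3 -> on_hand[A=45 B=39] avail[A=45 B=39] open={}
Step 11: reserve R6 B 3 -> on_hand[A=45 B=39] avail[A=45 B=36] open={R6}
Step 12: reserve R7 A 8 -> on_hand[A=45 B=39] avail[A=37 B=36] open={R6,R7}
Step 13: cancel R7 -> on_hand[A=45 B=39] avail[A=45 B=36] open={R6}
Step 14: reserve R8 A 9 -> on_hand[A=45 B=39] avail[A=36 B=36] open={R6,R8}
Step 15: reserve R9 A 1 -> on_hand[A=45 B=39] avail[A=35 B=36] open={R6,R8,R9}
Step 16: reserve R10 B 2 -> on_hand[A=45 B=39] avail[A=35 B=34] open={R10,R6,R8,R9}
Step 17: reserve R11 B 2 -> on_hand[A=45 B=39] avail[A=35 B=32] open={R10,R11,R6,R8,R9}
Step 18: commit R10 -> on_hand[A=45 B=37] avail[A=35 B=32] open={R11,R6,R8,R9}
Step 19: reserve R12 B 7 -> on_hand[A=45 B=37] avail[A=35 B=25] open={R11,R12,R6,R8,R9}
Open reservations: ['R11', 'R12', 'R6', 'R8', 'R9'] -> 5

Answer: 5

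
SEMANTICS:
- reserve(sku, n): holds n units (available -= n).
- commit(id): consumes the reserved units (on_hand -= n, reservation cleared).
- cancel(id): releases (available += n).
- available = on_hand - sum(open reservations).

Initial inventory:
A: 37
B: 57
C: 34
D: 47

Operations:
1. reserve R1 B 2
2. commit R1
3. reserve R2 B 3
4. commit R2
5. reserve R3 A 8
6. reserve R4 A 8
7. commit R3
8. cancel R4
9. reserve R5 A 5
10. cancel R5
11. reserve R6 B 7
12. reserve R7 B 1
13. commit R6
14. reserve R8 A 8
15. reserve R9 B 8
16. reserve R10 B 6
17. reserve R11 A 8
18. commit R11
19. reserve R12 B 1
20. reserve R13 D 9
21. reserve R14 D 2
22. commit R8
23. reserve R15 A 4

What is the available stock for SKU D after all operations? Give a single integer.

Answer: 36

Derivation:
Step 1: reserve R1 B 2 -> on_hand[A=37 B=57 C=34 D=47] avail[A=37 B=55 C=34 D=47] open={R1}
Step 2: commit R1 -> on_hand[A=37 B=55 C=34 D=47] avail[A=37 B=55 C=34 D=47] open={}
Step 3: reserve R2 B 3 -> on_hand[A=37 B=55 C=34 D=47] avail[A=37 B=52 C=34 D=47] open={R2}
Step 4: commit R2 -> on_hand[A=37 B=52 C=34 D=47] avail[A=37 B=52 C=34 D=47] open={}
Step 5: reserve R3 A 8 -> on_hand[A=37 B=52 C=34 D=47] avail[A=29 B=52 C=34 D=47] open={R3}
Step 6: reserve R4 A 8 -> on_hand[A=37 B=52 C=34 D=47] avail[A=21 B=52 C=34 D=47] open={R3,R4}
Step 7: commit R3 -> on_hand[A=29 B=52 C=34 D=47] avail[A=21 B=52 C=34 D=47] open={R4}
Step 8: cancel R4 -> on_hand[A=29 B=52 C=34 D=47] avail[A=29 B=52 C=34 D=47] open={}
Step 9: reserve R5 A 5 -> on_hand[A=29 B=52 C=34 D=47] avail[A=24 B=52 C=34 D=47] open={R5}
Step 10: cancel R5 -> on_hand[A=29 B=52 C=34 D=47] avail[A=29 B=52 C=34 D=47] open={}
Step 11: reserve R6 B 7 -> on_hand[A=29 B=52 C=34 D=47] avail[A=29 B=45 C=34 D=47] open={R6}
Step 12: reserve R7 B 1 -> on_hand[A=29 B=52 C=34 D=47] avail[A=29 B=44 C=34 D=47] open={R6,R7}
Step 13: commit R6 -> on_hand[A=29 B=45 C=34 D=47] avail[A=29 B=44 C=34 D=47] open={R7}
Step 14: reserve R8 A 8 -> on_hand[A=29 B=45 C=34 D=47] avail[A=21 B=44 C=34 D=47] open={R7,R8}
Step 15: reserve R9 B 8 -> on_hand[A=29 B=45 C=34 D=47] avail[A=21 B=36 C=34 D=47] open={R7,R8,R9}
Step 16: reserve R10 B 6 -> on_hand[A=29 B=45 C=34 D=47] avail[A=21 B=30 C=34 D=47] open={R10,R7,R8,R9}
Step 17: reserve R11 A 8 -> on_hand[A=29 B=45 C=34 D=47] avail[A=13 B=30 C=34 D=47] open={R10,R11,R7,R8,R9}
Step 18: commit R11 -> on_hand[A=21 B=45 C=34 D=47] avail[A=13 B=30 C=34 D=47] open={R10,R7,R8,R9}
Step 19: reserve R12 B 1 -> on_hand[A=21 B=45 C=34 D=47] avail[A=13 B=29 C=34 D=47] open={R10,R12,R7,R8,R9}
Step 20: reserve R13 D 9 -> on_hand[A=21 B=45 C=34 D=47] avail[A=13 B=29 C=34 D=38] open={R10,R12,R13,R7,R8,R9}
Step 21: reserve R14 D 2 -> on_hand[A=21 B=45 C=34 D=47] avail[A=13 B=29 C=34 D=36] open={R10,R12,R13,R14,R7,R8,R9}
Step 22: commit R8 -> on_hand[A=13 B=45 C=34 D=47] avail[A=13 B=29 C=34 D=36] open={R10,R12,R13,R14,R7,R9}
Step 23: reserve R15 A 4 -> on_hand[A=13 B=45 C=34 D=47] avail[A=9 B=29 C=34 D=36] open={R10,R12,R13,R14,R15,R7,R9}
Final available[D] = 36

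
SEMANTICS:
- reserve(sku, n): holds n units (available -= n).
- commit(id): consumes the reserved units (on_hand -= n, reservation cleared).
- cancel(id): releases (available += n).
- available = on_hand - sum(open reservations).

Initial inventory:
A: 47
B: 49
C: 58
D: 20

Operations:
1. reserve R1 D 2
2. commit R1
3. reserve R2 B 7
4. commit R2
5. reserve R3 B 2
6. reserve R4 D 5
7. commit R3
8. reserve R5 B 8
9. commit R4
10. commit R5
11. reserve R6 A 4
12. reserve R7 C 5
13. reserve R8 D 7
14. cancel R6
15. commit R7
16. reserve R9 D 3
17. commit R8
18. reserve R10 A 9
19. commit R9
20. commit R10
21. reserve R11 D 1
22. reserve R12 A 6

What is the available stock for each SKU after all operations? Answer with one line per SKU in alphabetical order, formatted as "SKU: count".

Step 1: reserve R1 D 2 -> on_hand[A=47 B=49 C=58 D=20] avail[A=47 B=49 C=58 D=18] open={R1}
Step 2: commit R1 -> on_hand[A=47 B=49 C=58 D=18] avail[A=47 B=49 C=58 D=18] open={}
Step 3: reserve R2 B 7 -> on_hand[A=47 B=49 C=58 D=18] avail[A=47 B=42 C=58 D=18] open={R2}
Step 4: commit R2 -> on_hand[A=47 B=42 C=58 D=18] avail[A=47 B=42 C=58 D=18] open={}
Step 5: reserve R3 B 2 -> on_hand[A=47 B=42 C=58 D=18] avail[A=47 B=40 C=58 D=18] open={R3}
Step 6: reserve R4 D 5 -> on_hand[A=47 B=42 C=58 D=18] avail[A=47 B=40 C=58 D=13] open={R3,R4}
Step 7: commit R3 -> on_hand[A=47 B=40 C=58 D=18] avail[A=47 B=40 C=58 D=13] open={R4}
Step 8: reserve R5 B 8 -> on_hand[A=47 B=40 C=58 D=18] avail[A=47 B=32 C=58 D=13] open={R4,R5}
Step 9: commit R4 -> on_hand[A=47 B=40 C=58 D=13] avail[A=47 B=32 C=58 D=13] open={R5}
Step 10: commit R5 -> on_hand[A=47 B=32 C=58 D=13] avail[A=47 B=32 C=58 D=13] open={}
Step 11: reserve R6 A 4 -> on_hand[A=47 B=32 C=58 D=13] avail[A=43 B=32 C=58 D=13] open={R6}
Step 12: reserve R7 C 5 -> on_hand[A=47 B=32 C=58 D=13] avail[A=43 B=32 C=53 D=13] open={R6,R7}
Step 13: reserve R8 D 7 -> on_hand[A=47 B=32 C=58 D=13] avail[A=43 B=32 C=53 D=6] open={R6,R7,R8}
Step 14: cancel R6 -> on_hand[A=47 B=32 C=58 D=13] avail[A=47 B=32 C=53 D=6] open={R7,R8}
Step 15: commit R7 -> on_hand[A=47 B=32 C=53 D=13] avail[A=47 B=32 C=53 D=6] open={R8}
Step 16: reserve R9 D 3 -> on_hand[A=47 B=32 C=53 D=13] avail[A=47 B=32 C=53 D=3] open={R8,R9}
Step 17: commit R8 -> on_hand[A=47 B=32 C=53 D=6] avail[A=47 B=32 C=53 D=3] open={R9}
Step 18: reserve R10 A 9 -> on_hand[A=47 B=32 C=53 D=6] avail[A=38 B=32 C=53 D=3] open={R10,R9}
Step 19: commit R9 -> on_hand[A=47 B=32 C=53 D=3] avail[A=38 B=32 C=53 D=3] open={R10}
Step 20: commit R10 -> on_hand[A=38 B=32 C=53 D=3] avail[A=38 B=32 C=53 D=3] open={}
Step 21: reserve R11 D 1 -> on_hand[A=38 B=32 C=53 D=3] avail[A=38 B=32 C=53 D=2] open={R11}
Step 22: reserve R12 A 6 -> on_hand[A=38 B=32 C=53 D=3] avail[A=32 B=32 C=53 D=2] open={R11,R12}

Answer: A: 32
B: 32
C: 53
D: 2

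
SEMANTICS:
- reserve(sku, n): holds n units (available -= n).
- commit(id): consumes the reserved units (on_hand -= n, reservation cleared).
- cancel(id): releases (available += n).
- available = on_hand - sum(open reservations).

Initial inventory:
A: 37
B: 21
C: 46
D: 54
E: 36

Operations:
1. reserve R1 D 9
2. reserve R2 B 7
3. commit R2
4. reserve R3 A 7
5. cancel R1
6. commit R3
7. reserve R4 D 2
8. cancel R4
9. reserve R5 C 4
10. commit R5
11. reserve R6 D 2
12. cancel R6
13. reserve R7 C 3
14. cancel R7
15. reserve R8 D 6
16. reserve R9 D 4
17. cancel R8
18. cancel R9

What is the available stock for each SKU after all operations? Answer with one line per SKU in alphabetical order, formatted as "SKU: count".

Answer: A: 30
B: 14
C: 42
D: 54
E: 36

Derivation:
Step 1: reserve R1 D 9 -> on_hand[A=37 B=21 C=46 D=54 E=36] avail[A=37 B=21 C=46 D=45 E=36] open={R1}
Step 2: reserve R2 B 7 -> on_hand[A=37 B=21 C=46 D=54 E=36] avail[A=37 B=14 C=46 D=45 E=36] open={R1,R2}
Step 3: commit R2 -> on_hand[A=37 B=14 C=46 D=54 E=36] avail[A=37 B=14 C=46 D=45 E=36] open={R1}
Step 4: reserve R3 A 7 -> on_hand[A=37 B=14 C=46 D=54 E=36] avail[A=30 B=14 C=46 D=45 E=36] open={R1,R3}
Step 5: cancel R1 -> on_hand[A=37 B=14 C=46 D=54 E=36] avail[A=30 B=14 C=46 D=54 E=36] open={R3}
Step 6: commit R3 -> on_hand[A=30 B=14 C=46 D=54 E=36] avail[A=30 B=14 C=46 D=54 E=36] open={}
Step 7: reserve R4 D 2 -> on_hand[A=30 B=14 C=46 D=54 E=36] avail[A=30 B=14 C=46 D=52 E=36] open={R4}
Step 8: cancel R4 -> on_hand[A=30 B=14 C=46 D=54 E=36] avail[A=30 B=14 C=46 D=54 E=36] open={}
Step 9: reserve R5 C 4 -> on_hand[A=30 B=14 C=46 D=54 E=36] avail[A=30 B=14 C=42 D=54 E=36] open={R5}
Step 10: commit R5 -> on_hand[A=30 B=14 C=42 D=54 E=36] avail[A=30 B=14 C=42 D=54 E=36] open={}
Step 11: reserve R6 D 2 -> on_hand[A=30 B=14 C=42 D=54 E=36] avail[A=30 B=14 C=42 D=52 E=36] open={R6}
Step 12: cancel R6 -> on_hand[A=30 B=14 C=42 D=54 E=36] avail[A=30 B=14 C=42 D=54 E=36] open={}
Step 13: reserve R7 C 3 -> on_hand[A=30 B=14 C=42 D=54 E=36] avail[A=30 B=14 C=39 D=54 E=36] open={R7}
Step 14: cancel R7 -> on_hand[A=30 B=14 C=42 D=54 E=36] avail[A=30 B=14 C=42 D=54 E=36] open={}
Step 15: reserve R8 D 6 -> on_hand[A=30 B=14 C=42 D=54 E=36] avail[A=30 B=14 C=42 D=48 E=36] open={R8}
Step 16: reserve R9 D 4 -> on_hand[A=30 B=14 C=42 D=54 E=36] avail[A=30 B=14 C=42 D=44 E=36] open={R8,R9}
Step 17: cancel R8 -> on_hand[A=30 B=14 C=42 D=54 E=36] avail[A=30 B=14 C=42 D=50 E=36] open={R9}
Step 18: cancel R9 -> on_hand[A=30 B=14 C=42 D=54 E=36] avail[A=30 B=14 C=42 D=54 E=36] open={}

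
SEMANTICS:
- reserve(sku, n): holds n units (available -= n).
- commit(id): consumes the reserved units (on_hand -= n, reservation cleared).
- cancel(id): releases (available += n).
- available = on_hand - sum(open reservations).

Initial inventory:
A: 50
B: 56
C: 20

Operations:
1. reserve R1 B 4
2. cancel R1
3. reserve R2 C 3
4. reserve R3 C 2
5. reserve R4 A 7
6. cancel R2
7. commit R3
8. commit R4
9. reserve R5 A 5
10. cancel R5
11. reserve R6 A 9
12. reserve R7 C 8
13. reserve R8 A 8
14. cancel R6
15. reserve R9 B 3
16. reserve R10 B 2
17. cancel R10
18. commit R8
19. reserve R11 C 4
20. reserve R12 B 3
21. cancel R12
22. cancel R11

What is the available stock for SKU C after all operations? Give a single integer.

Answer: 10

Derivation:
Step 1: reserve R1 B 4 -> on_hand[A=50 B=56 C=20] avail[A=50 B=52 C=20] open={R1}
Step 2: cancel R1 -> on_hand[A=50 B=56 C=20] avail[A=50 B=56 C=20] open={}
Step 3: reserve R2 C 3 -> on_hand[A=50 B=56 C=20] avail[A=50 B=56 C=17] open={R2}
Step 4: reserve R3 C 2 -> on_hand[A=50 B=56 C=20] avail[A=50 B=56 C=15] open={R2,R3}
Step 5: reserve R4 A 7 -> on_hand[A=50 B=56 C=20] avail[A=43 B=56 C=15] open={R2,R3,R4}
Step 6: cancel R2 -> on_hand[A=50 B=56 C=20] avail[A=43 B=56 C=18] open={R3,R4}
Step 7: commit R3 -> on_hand[A=50 B=56 C=18] avail[A=43 B=56 C=18] open={R4}
Step 8: commit R4 -> on_hand[A=43 B=56 C=18] avail[A=43 B=56 C=18] open={}
Step 9: reserve R5 A 5 -> on_hand[A=43 B=56 C=18] avail[A=38 B=56 C=18] open={R5}
Step 10: cancel R5 -> on_hand[A=43 B=56 C=18] avail[A=43 B=56 C=18] open={}
Step 11: reserve R6 A 9 -> on_hand[A=43 B=56 C=18] avail[A=34 B=56 C=18] open={R6}
Step 12: reserve R7 C 8 -> on_hand[A=43 B=56 C=18] avail[A=34 B=56 C=10] open={R6,R7}
Step 13: reserve R8 A 8 -> on_hand[A=43 B=56 C=18] avail[A=26 B=56 C=10] open={R6,R7,R8}
Step 14: cancel R6 -> on_hand[A=43 B=56 C=18] avail[A=35 B=56 C=10] open={R7,R8}
Step 15: reserve R9 B 3 -> on_hand[A=43 B=56 C=18] avail[A=35 B=53 C=10] open={R7,R8,R9}
Step 16: reserve R10 B 2 -> on_hand[A=43 B=56 C=18] avail[A=35 B=51 C=10] open={R10,R7,R8,R9}
Step 17: cancel R10 -> on_hand[A=43 B=56 C=18] avail[A=35 B=53 C=10] open={R7,R8,R9}
Step 18: commit R8 -> on_hand[A=35 B=56 C=18] avail[A=35 B=53 C=10] open={R7,R9}
Step 19: reserve R11 C 4 -> on_hand[A=35 B=56 C=18] avail[A=35 B=53 C=6] open={R11,R7,R9}
Step 20: reserve R12 B 3 -> on_hand[A=35 B=56 C=18] avail[A=35 B=50 C=6] open={R11,R12,R7,R9}
Step 21: cancel R12 -> on_hand[A=35 B=56 C=18] avail[A=35 B=53 C=6] open={R11,R7,R9}
Step 22: cancel R11 -> on_hand[A=35 B=56 C=18] avail[A=35 B=53 C=10] open={R7,R9}
Final available[C] = 10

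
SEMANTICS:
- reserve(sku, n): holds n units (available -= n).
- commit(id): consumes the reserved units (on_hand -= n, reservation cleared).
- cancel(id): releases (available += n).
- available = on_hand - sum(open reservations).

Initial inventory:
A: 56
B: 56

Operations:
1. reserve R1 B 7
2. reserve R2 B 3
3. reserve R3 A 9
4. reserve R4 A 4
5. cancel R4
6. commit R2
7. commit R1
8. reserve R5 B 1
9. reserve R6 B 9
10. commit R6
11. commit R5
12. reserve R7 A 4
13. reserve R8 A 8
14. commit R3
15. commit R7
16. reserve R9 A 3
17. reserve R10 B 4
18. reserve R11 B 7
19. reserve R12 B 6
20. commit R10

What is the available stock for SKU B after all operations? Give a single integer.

Step 1: reserve R1 B 7 -> on_hand[A=56 B=56] avail[A=56 B=49] open={R1}
Step 2: reserve R2 B 3 -> on_hand[A=56 B=56] avail[A=56 B=46] open={R1,R2}
Step 3: reserve R3 A 9 -> on_hand[A=56 B=56] avail[A=47 B=46] open={R1,R2,R3}
Step 4: reserve R4 A 4 -> on_hand[A=56 B=56] avail[A=43 B=46] open={R1,R2,R3,R4}
Step 5: cancel R4 -> on_hand[A=56 B=56] avail[A=47 B=46] open={R1,R2,R3}
Step 6: commit R2 -> on_hand[A=56 B=53] avail[A=47 B=46] open={R1,R3}
Step 7: commit R1 -> on_hand[A=56 B=46] avail[A=47 B=46] open={R3}
Step 8: reserve R5 B 1 -> on_hand[A=56 B=46] avail[A=47 B=45] open={R3,R5}
Step 9: reserve R6 B 9 -> on_hand[A=56 B=46] avail[A=47 B=36] open={R3,R5,R6}
Step 10: commit R6 -> on_hand[A=56 B=37] avail[A=47 B=36] open={R3,R5}
Step 11: commit R5 -> on_hand[A=56 B=36] avail[A=47 B=36] open={R3}
Step 12: reserve R7 A 4 -> on_hand[A=56 B=36] avail[A=43 B=36] open={R3,R7}
Step 13: reserve R8 A 8 -> on_hand[A=56 B=36] avail[A=35 B=36] open={R3,R7,R8}
Step 14: commit R3 -> on_hand[A=47 B=36] avail[A=35 B=36] open={R7,R8}
Step 15: commit R7 -> on_hand[A=43 B=36] avail[A=35 B=36] open={R8}
Step 16: reserve R9 A 3 -> on_hand[A=43 B=36] avail[A=32 B=36] open={R8,R9}
Step 17: reserve R10 B 4 -> on_hand[A=43 B=36] avail[A=32 B=32] open={R10,R8,R9}
Step 18: reserve R11 B 7 -> on_hand[A=43 B=36] avail[A=32 B=25] open={R10,R11,R8,R9}
Step 19: reserve R12 B 6 -> on_hand[A=43 B=36] avail[A=32 B=19] open={R10,R11,R12,R8,R9}
Step 20: commit R10 -> on_hand[A=43 B=32] avail[A=32 B=19] open={R11,R12,R8,R9}
Final available[B] = 19

Answer: 19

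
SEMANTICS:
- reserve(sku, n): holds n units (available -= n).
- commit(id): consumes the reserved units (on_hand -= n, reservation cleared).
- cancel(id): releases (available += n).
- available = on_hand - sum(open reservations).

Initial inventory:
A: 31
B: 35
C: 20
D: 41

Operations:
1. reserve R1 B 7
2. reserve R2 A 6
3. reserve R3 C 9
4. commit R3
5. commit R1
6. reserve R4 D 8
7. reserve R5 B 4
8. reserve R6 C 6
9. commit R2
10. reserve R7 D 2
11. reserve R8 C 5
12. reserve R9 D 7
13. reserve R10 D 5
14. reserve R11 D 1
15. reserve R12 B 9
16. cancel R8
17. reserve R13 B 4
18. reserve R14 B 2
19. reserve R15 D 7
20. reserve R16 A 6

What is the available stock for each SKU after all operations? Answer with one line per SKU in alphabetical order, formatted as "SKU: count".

Step 1: reserve R1 B 7 -> on_hand[A=31 B=35 C=20 D=41] avail[A=31 B=28 C=20 D=41] open={R1}
Step 2: reserve R2 A 6 -> on_hand[A=31 B=35 C=20 D=41] avail[A=25 B=28 C=20 D=41] open={R1,R2}
Step 3: reserve R3 C 9 -> on_hand[A=31 B=35 C=20 D=41] avail[A=25 B=28 C=11 D=41] open={R1,R2,R3}
Step 4: commit R3 -> on_hand[A=31 B=35 C=11 D=41] avail[A=25 B=28 C=11 D=41] open={R1,R2}
Step 5: commit R1 -> on_hand[A=31 B=28 C=11 D=41] avail[A=25 B=28 C=11 D=41] open={R2}
Step 6: reserve R4 D 8 -> on_hand[A=31 B=28 C=11 D=41] avail[A=25 B=28 C=11 D=33] open={R2,R4}
Step 7: reserve R5 B 4 -> on_hand[A=31 B=28 C=11 D=41] avail[A=25 B=24 C=11 D=33] open={R2,R4,R5}
Step 8: reserve R6 C 6 -> on_hand[A=31 B=28 C=11 D=41] avail[A=25 B=24 C=5 D=33] open={R2,R4,R5,R6}
Step 9: commit R2 -> on_hand[A=25 B=28 C=11 D=41] avail[A=25 B=24 C=5 D=33] open={R4,R5,R6}
Step 10: reserve R7 D 2 -> on_hand[A=25 B=28 C=11 D=41] avail[A=25 B=24 C=5 D=31] open={R4,R5,R6,R7}
Step 11: reserve R8 C 5 -> on_hand[A=25 B=28 C=11 D=41] avail[A=25 B=24 C=0 D=31] open={R4,R5,R6,R7,R8}
Step 12: reserve R9 D 7 -> on_hand[A=25 B=28 C=11 D=41] avail[A=25 B=24 C=0 D=24] open={R4,R5,R6,R7,R8,R9}
Step 13: reserve R10 D 5 -> on_hand[A=25 B=28 C=11 D=41] avail[A=25 B=24 C=0 D=19] open={R10,R4,R5,R6,R7,R8,R9}
Step 14: reserve R11 D 1 -> on_hand[A=25 B=28 C=11 D=41] avail[A=25 B=24 C=0 D=18] open={R10,R11,R4,R5,R6,R7,R8,R9}
Step 15: reserve R12 B 9 -> on_hand[A=25 B=28 C=11 D=41] avail[A=25 B=15 C=0 D=18] open={R10,R11,R12,R4,R5,R6,R7,R8,R9}
Step 16: cancel R8 -> on_hand[A=25 B=28 C=11 D=41] avail[A=25 B=15 C=5 D=18] open={R10,R11,R12,R4,R5,R6,R7,R9}
Step 17: reserve R13 B 4 -> on_hand[A=25 B=28 C=11 D=41] avail[A=25 B=11 C=5 D=18] open={R10,R11,R12,R13,R4,R5,R6,R7,R9}
Step 18: reserve R14 B 2 -> on_hand[A=25 B=28 C=11 D=41] avail[A=25 B=9 C=5 D=18] open={R10,R11,R12,R13,R14,R4,R5,R6,R7,R9}
Step 19: reserve R15 D 7 -> on_hand[A=25 B=28 C=11 D=41] avail[A=25 B=9 C=5 D=11] open={R10,R11,R12,R13,R14,R15,R4,R5,R6,R7,R9}
Step 20: reserve R16 A 6 -> on_hand[A=25 B=28 C=11 D=41] avail[A=19 B=9 C=5 D=11] open={R10,R11,R12,R13,R14,R15,R16,R4,R5,R6,R7,R9}

Answer: A: 19
B: 9
C: 5
D: 11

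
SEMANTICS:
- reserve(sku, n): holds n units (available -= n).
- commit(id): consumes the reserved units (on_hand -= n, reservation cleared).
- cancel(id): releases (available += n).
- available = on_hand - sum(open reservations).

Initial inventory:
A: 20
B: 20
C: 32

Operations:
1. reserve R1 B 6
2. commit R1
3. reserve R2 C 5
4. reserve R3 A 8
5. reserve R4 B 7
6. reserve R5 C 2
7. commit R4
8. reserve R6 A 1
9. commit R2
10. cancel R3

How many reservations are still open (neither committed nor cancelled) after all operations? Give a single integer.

Step 1: reserve R1 B 6 -> on_hand[A=20 B=20 C=32] avail[A=20 B=14 C=32] open={R1}
Step 2: commit R1 -> on_hand[A=20 B=14 C=32] avail[A=20 B=14 C=32] open={}
Step 3: reserve R2 C 5 -> on_hand[A=20 B=14 C=32] avail[A=20 B=14 C=27] open={R2}
Step 4: reserve R3 A 8 -> on_hand[A=20 B=14 C=32] avail[A=12 B=14 C=27] open={R2,R3}
Step 5: reserve R4 B 7 -> on_hand[A=20 B=14 C=32] avail[A=12 B=7 C=27] open={R2,R3,R4}
Step 6: reserve R5 C 2 -> on_hand[A=20 B=14 C=32] avail[A=12 B=7 C=25] open={R2,R3,R4,R5}
Step 7: commit R4 -> on_hand[A=20 B=7 C=32] avail[A=12 B=7 C=25] open={R2,R3,R5}
Step 8: reserve R6 A 1 -> on_hand[A=20 B=7 C=32] avail[A=11 B=7 C=25] open={R2,R3,R5,R6}
Step 9: commit R2 -> on_hand[A=20 B=7 C=27] avail[A=11 B=7 C=25] open={R3,R5,R6}
Step 10: cancel R3 -> on_hand[A=20 B=7 C=27] avail[A=19 B=7 C=25] open={R5,R6}
Open reservations: ['R5', 'R6'] -> 2

Answer: 2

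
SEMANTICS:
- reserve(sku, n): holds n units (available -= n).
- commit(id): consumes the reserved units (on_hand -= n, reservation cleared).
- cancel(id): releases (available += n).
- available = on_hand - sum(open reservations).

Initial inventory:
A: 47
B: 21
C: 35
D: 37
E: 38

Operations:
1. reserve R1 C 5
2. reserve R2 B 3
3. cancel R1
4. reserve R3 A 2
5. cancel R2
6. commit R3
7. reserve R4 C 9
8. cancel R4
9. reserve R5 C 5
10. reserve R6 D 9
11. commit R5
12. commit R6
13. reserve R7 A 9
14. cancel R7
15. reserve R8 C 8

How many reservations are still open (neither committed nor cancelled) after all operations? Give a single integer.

Step 1: reserve R1 C 5 -> on_hand[A=47 B=21 C=35 D=37 E=38] avail[A=47 B=21 C=30 D=37 E=38] open={R1}
Step 2: reserve R2 B 3 -> on_hand[A=47 B=21 C=35 D=37 E=38] avail[A=47 B=18 C=30 D=37 E=38] open={R1,R2}
Step 3: cancel R1 -> on_hand[A=47 B=21 C=35 D=37 E=38] avail[A=47 B=18 C=35 D=37 E=38] open={R2}
Step 4: reserve R3 A 2 -> on_hand[A=47 B=21 C=35 D=37 E=38] avail[A=45 B=18 C=35 D=37 E=38] open={R2,R3}
Step 5: cancel R2 -> on_hand[A=47 B=21 C=35 D=37 E=38] avail[A=45 B=21 C=35 D=37 E=38] open={R3}
Step 6: commit R3 -> on_hand[A=45 B=21 C=35 D=37 E=38] avail[A=45 B=21 C=35 D=37 E=38] open={}
Step 7: reserve R4 C 9 -> on_hand[A=45 B=21 C=35 D=37 E=38] avail[A=45 B=21 C=26 D=37 E=38] open={R4}
Step 8: cancel R4 -> on_hand[A=45 B=21 C=35 D=37 E=38] avail[A=45 B=21 C=35 D=37 E=38] open={}
Step 9: reserve R5 C 5 -> on_hand[A=45 B=21 C=35 D=37 E=38] avail[A=45 B=21 C=30 D=37 E=38] open={R5}
Step 10: reserve R6 D 9 -> on_hand[A=45 B=21 C=35 D=37 E=38] avail[A=45 B=21 C=30 D=28 E=38] open={R5,R6}
Step 11: commit R5 -> on_hand[A=45 B=21 C=30 D=37 E=38] avail[A=45 B=21 C=30 D=28 E=38] open={R6}
Step 12: commit R6 -> on_hand[A=45 B=21 C=30 D=28 E=38] avail[A=45 B=21 C=30 D=28 E=38] open={}
Step 13: reserve R7 A 9 -> on_hand[A=45 B=21 C=30 D=28 E=38] avail[A=36 B=21 C=30 D=28 E=38] open={R7}
Step 14: cancel R7 -> on_hand[A=45 B=21 C=30 D=28 E=38] avail[A=45 B=21 C=30 D=28 E=38] open={}
Step 15: reserve R8 C 8 -> on_hand[A=45 B=21 C=30 D=28 E=38] avail[A=45 B=21 C=22 D=28 E=38] open={R8}
Open reservations: ['R8'] -> 1

Answer: 1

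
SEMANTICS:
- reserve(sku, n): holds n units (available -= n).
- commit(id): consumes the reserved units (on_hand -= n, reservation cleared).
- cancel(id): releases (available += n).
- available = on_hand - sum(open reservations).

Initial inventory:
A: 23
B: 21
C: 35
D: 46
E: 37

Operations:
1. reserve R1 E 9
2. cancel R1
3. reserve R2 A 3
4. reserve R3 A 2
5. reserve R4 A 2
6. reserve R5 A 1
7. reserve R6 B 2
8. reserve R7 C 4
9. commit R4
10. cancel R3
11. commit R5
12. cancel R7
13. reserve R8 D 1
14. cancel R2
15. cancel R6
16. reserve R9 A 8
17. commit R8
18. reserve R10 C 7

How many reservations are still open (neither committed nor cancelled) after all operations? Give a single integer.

Answer: 2

Derivation:
Step 1: reserve R1 E 9 -> on_hand[A=23 B=21 C=35 D=46 E=37] avail[A=23 B=21 C=35 D=46 E=28] open={R1}
Step 2: cancel R1 -> on_hand[A=23 B=21 C=35 D=46 E=37] avail[A=23 B=21 C=35 D=46 E=37] open={}
Step 3: reserve R2 A 3 -> on_hand[A=23 B=21 C=35 D=46 E=37] avail[A=20 B=21 C=35 D=46 E=37] open={R2}
Step 4: reserve R3 A 2 -> on_hand[A=23 B=21 C=35 D=46 E=37] avail[A=18 B=21 C=35 D=46 E=37] open={R2,R3}
Step 5: reserve R4 A 2 -> on_hand[A=23 B=21 C=35 D=46 E=37] avail[A=16 B=21 C=35 D=46 E=37] open={R2,R3,R4}
Step 6: reserve R5 A 1 -> on_hand[A=23 B=21 C=35 D=46 E=37] avail[A=15 B=21 C=35 D=46 E=37] open={R2,R3,R4,R5}
Step 7: reserve R6 B 2 -> on_hand[A=23 B=21 C=35 D=46 E=37] avail[A=15 B=19 C=35 D=46 E=37] open={R2,R3,R4,R5,R6}
Step 8: reserve R7 C 4 -> on_hand[A=23 B=21 C=35 D=46 E=37] avail[A=15 B=19 C=31 D=46 E=37] open={R2,R3,R4,R5,R6,R7}
Step 9: commit R4 -> on_hand[A=21 B=21 C=35 D=46 E=37] avail[A=15 B=19 C=31 D=46 E=37] open={R2,R3,R5,R6,R7}
Step 10: cancel R3 -> on_hand[A=21 B=21 C=35 D=46 E=37] avail[A=17 B=19 C=31 D=46 E=37] open={R2,R5,R6,R7}
Step 11: commit R5 -> on_hand[A=20 B=21 C=35 D=46 E=37] avail[A=17 B=19 C=31 D=46 E=37] open={R2,R6,R7}
Step 12: cancel R7 -> on_hand[A=20 B=21 C=35 D=46 E=37] avail[A=17 B=19 C=35 D=46 E=37] open={R2,R6}
Step 13: reserve R8 D 1 -> on_hand[A=20 B=21 C=35 D=46 E=37] avail[A=17 B=19 C=35 D=45 E=37] open={R2,R6,R8}
Step 14: cancel R2 -> on_hand[A=20 B=21 C=35 D=46 E=37] avail[A=20 B=19 C=35 D=45 E=37] open={R6,R8}
Step 15: cancel R6 -> on_hand[A=20 B=21 C=35 D=46 E=37] avail[A=20 B=21 C=35 D=45 E=37] open={R8}
Step 16: reserve R9 A 8 -> on_hand[A=20 B=21 C=35 D=46 E=37] avail[A=12 B=21 C=35 D=45 E=37] open={R8,R9}
Step 17: commit R8 -> on_hand[A=20 B=21 C=35 D=45 E=37] avail[A=12 B=21 C=35 D=45 E=37] open={R9}
Step 18: reserve R10 C 7 -> on_hand[A=20 B=21 C=35 D=45 E=37] avail[A=12 B=21 C=28 D=45 E=37] open={R10,R9}
Open reservations: ['R10', 'R9'] -> 2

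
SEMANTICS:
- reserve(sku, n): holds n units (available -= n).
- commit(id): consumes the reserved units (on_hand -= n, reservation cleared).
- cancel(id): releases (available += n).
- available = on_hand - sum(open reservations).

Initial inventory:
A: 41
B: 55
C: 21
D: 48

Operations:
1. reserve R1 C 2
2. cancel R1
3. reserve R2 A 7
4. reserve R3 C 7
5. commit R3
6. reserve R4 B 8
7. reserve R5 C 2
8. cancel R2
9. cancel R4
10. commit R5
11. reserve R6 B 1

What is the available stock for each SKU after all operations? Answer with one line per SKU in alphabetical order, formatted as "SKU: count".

Answer: A: 41
B: 54
C: 12
D: 48

Derivation:
Step 1: reserve R1 C 2 -> on_hand[A=41 B=55 C=21 D=48] avail[A=41 B=55 C=19 D=48] open={R1}
Step 2: cancel R1 -> on_hand[A=41 B=55 C=21 D=48] avail[A=41 B=55 C=21 D=48] open={}
Step 3: reserve R2 A 7 -> on_hand[A=41 B=55 C=21 D=48] avail[A=34 B=55 C=21 D=48] open={R2}
Step 4: reserve R3 C 7 -> on_hand[A=41 B=55 C=21 D=48] avail[A=34 B=55 C=14 D=48] open={R2,R3}
Step 5: commit R3 -> on_hand[A=41 B=55 C=14 D=48] avail[A=34 B=55 C=14 D=48] open={R2}
Step 6: reserve R4 B 8 -> on_hand[A=41 B=55 C=14 D=48] avail[A=34 B=47 C=14 D=48] open={R2,R4}
Step 7: reserve R5 C 2 -> on_hand[A=41 B=55 C=14 D=48] avail[A=34 B=47 C=12 D=48] open={R2,R4,R5}
Step 8: cancel R2 -> on_hand[A=41 B=55 C=14 D=48] avail[A=41 B=47 C=12 D=48] open={R4,R5}
Step 9: cancel R4 -> on_hand[A=41 B=55 C=14 D=48] avail[A=41 B=55 C=12 D=48] open={R5}
Step 10: commit R5 -> on_hand[A=41 B=55 C=12 D=48] avail[A=41 B=55 C=12 D=48] open={}
Step 11: reserve R6 B 1 -> on_hand[A=41 B=55 C=12 D=48] avail[A=41 B=54 C=12 D=48] open={R6}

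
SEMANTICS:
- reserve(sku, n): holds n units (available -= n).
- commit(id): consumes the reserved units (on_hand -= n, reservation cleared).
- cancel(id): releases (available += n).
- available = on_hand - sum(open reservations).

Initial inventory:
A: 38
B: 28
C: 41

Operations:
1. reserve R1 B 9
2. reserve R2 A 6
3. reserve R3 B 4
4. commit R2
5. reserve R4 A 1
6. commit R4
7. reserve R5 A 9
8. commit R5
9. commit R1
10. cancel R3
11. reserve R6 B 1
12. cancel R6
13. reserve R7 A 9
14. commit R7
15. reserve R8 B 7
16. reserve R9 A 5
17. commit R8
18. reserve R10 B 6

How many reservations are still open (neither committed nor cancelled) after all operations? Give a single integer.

Answer: 2

Derivation:
Step 1: reserve R1 B 9 -> on_hand[A=38 B=28 C=41] avail[A=38 B=19 C=41] open={R1}
Step 2: reserve R2 A 6 -> on_hand[A=38 B=28 C=41] avail[A=32 B=19 C=41] open={R1,R2}
Step 3: reserve R3 B 4 -> on_hand[A=38 B=28 C=41] avail[A=32 B=15 C=41] open={R1,R2,R3}
Step 4: commit R2 -> on_hand[A=32 B=28 C=41] avail[A=32 B=15 C=41] open={R1,R3}
Step 5: reserve R4 A 1 -> on_hand[A=32 B=28 C=41] avail[A=31 B=15 C=41] open={R1,R3,R4}
Step 6: commit R4 -> on_hand[A=31 B=28 C=41] avail[A=31 B=15 C=41] open={R1,R3}
Step 7: reserve R5 A 9 -> on_hand[A=31 B=28 C=41] avail[A=22 B=15 C=41] open={R1,R3,R5}
Step 8: commit R5 -> on_hand[A=22 B=28 C=41] avail[A=22 B=15 C=41] open={R1,R3}
Step 9: commit R1 -> on_hand[A=22 B=19 C=41] avail[A=22 B=15 C=41] open={R3}
Step 10: cancel R3 -> on_hand[A=22 B=19 C=41] avail[A=22 B=19 C=41] open={}
Step 11: reserve R6 B 1 -> on_hand[A=22 B=19 C=41] avail[A=22 B=18 C=41] open={R6}
Step 12: cancel R6 -> on_hand[A=22 B=19 C=41] avail[A=22 B=19 C=41] open={}
Step 13: reserve R7 A 9 -> on_hand[A=22 B=19 C=41] avail[A=13 B=19 C=41] open={R7}
Step 14: commit R7 -> on_hand[A=13 B=19 C=41] avail[A=13 B=19 C=41] open={}
Step 15: reserve R8 B 7 -> on_hand[A=13 B=19 C=41] avail[A=13 B=12 C=41] open={R8}
Step 16: reserve R9 A 5 -> on_hand[A=13 B=19 C=41] avail[A=8 B=12 C=41] open={R8,R9}
Step 17: commit R8 -> on_hand[A=13 B=12 C=41] avail[A=8 B=12 C=41] open={R9}
Step 18: reserve R10 B 6 -> on_hand[A=13 B=12 C=41] avail[A=8 B=6 C=41] open={R10,R9}
Open reservations: ['R10', 'R9'] -> 2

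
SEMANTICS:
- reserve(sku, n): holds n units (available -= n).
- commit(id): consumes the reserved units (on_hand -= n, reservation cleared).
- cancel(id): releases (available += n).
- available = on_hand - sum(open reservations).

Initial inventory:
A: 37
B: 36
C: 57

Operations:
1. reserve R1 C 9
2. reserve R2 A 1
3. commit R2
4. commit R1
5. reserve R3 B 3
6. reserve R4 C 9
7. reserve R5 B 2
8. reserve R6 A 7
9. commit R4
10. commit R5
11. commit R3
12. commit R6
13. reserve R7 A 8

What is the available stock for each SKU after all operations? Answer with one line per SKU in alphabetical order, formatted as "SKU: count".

Step 1: reserve R1 C 9 -> on_hand[A=37 B=36 C=57] avail[A=37 B=36 C=48] open={R1}
Step 2: reserve R2 A 1 -> on_hand[A=37 B=36 C=57] avail[A=36 B=36 C=48] open={R1,R2}
Step 3: commit R2 -> on_hand[A=36 B=36 C=57] avail[A=36 B=36 C=48] open={R1}
Step 4: commit R1 -> on_hand[A=36 B=36 C=48] avail[A=36 B=36 C=48] open={}
Step 5: reserve R3 B 3 -> on_hand[A=36 B=36 C=48] avail[A=36 B=33 C=48] open={R3}
Step 6: reserve R4 C 9 -> on_hand[A=36 B=36 C=48] avail[A=36 B=33 C=39] open={R3,R4}
Step 7: reserve R5 B 2 -> on_hand[A=36 B=36 C=48] avail[A=36 B=31 C=39] open={R3,R4,R5}
Step 8: reserve R6 A 7 -> on_hand[A=36 B=36 C=48] avail[A=29 B=31 C=39] open={R3,R4,R5,R6}
Step 9: commit R4 -> on_hand[A=36 B=36 C=39] avail[A=29 B=31 C=39] open={R3,R5,R6}
Step 10: commit R5 -> on_hand[A=36 B=34 C=39] avail[A=29 B=31 C=39] open={R3,R6}
Step 11: commit R3 -> on_hand[A=36 B=31 C=39] avail[A=29 B=31 C=39] open={R6}
Step 12: commit R6 -> on_hand[A=29 B=31 C=39] avail[A=29 B=31 C=39] open={}
Step 13: reserve R7 A 8 -> on_hand[A=29 B=31 C=39] avail[A=21 B=31 C=39] open={R7}

Answer: A: 21
B: 31
C: 39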